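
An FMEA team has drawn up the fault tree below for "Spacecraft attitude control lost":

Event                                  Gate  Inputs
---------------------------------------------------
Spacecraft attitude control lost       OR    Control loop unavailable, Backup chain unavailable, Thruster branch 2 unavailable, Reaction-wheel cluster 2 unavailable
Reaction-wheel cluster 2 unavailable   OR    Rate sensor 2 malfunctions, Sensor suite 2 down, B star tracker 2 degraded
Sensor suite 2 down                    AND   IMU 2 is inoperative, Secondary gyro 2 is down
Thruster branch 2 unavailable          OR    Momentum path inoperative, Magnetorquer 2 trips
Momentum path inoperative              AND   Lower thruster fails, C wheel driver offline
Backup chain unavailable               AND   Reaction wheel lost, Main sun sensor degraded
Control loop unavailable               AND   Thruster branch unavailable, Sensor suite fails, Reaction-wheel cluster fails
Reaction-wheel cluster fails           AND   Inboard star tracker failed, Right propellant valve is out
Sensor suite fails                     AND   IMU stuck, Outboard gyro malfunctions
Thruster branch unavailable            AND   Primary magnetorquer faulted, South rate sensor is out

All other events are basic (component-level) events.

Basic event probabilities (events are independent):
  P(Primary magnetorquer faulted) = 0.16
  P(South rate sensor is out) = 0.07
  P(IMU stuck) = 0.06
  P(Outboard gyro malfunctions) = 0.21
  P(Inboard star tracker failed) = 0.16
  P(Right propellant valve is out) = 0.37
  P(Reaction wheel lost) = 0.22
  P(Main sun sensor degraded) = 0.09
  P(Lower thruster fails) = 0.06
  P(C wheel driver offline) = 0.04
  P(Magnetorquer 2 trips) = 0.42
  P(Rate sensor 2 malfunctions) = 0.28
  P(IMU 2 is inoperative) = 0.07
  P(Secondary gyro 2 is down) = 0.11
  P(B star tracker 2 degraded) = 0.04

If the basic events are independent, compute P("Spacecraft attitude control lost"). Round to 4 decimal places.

0.6110

P(Thruster branch unavailable) [AND] = 0.16 × 0.07 = 0.011200
P(Sensor suite fails) [AND] = 0.06 × 0.21 = 0.012600
P(Reaction-wheel cluster fails) [AND] = 0.16 × 0.37 = 0.059200
P(Control loop unavailable) [AND] = 0.011200 × 0.012600 × 0.059200 = 0.000008
P(Backup chain unavailable) [AND] = 0.22 × 0.09 = 0.019800
P(Momentum path inoperative) [AND] = 0.06 × 0.04 = 0.002400
P(Thruster branch 2 unavailable) [OR] = 1 − (1−0.002400) × (1−0.42) = 0.421392
P(Sensor suite 2 down) [AND] = 0.07 × 0.11 = 0.007700
P(Reaction-wheel cluster 2 unavailable) [OR] = 1 − (1−0.28) × (1−0.007700) × (1−0.04) = 0.314122
P(Spacecraft attitude control lost) [OR] = 1 − (1−0.000008) × (1−0.019800) × (1−0.421392) × (1−0.314122) = 0.611006
Rounded to 4 decimal places: P(Spacecraft attitude control lost) ≈ 0.6110.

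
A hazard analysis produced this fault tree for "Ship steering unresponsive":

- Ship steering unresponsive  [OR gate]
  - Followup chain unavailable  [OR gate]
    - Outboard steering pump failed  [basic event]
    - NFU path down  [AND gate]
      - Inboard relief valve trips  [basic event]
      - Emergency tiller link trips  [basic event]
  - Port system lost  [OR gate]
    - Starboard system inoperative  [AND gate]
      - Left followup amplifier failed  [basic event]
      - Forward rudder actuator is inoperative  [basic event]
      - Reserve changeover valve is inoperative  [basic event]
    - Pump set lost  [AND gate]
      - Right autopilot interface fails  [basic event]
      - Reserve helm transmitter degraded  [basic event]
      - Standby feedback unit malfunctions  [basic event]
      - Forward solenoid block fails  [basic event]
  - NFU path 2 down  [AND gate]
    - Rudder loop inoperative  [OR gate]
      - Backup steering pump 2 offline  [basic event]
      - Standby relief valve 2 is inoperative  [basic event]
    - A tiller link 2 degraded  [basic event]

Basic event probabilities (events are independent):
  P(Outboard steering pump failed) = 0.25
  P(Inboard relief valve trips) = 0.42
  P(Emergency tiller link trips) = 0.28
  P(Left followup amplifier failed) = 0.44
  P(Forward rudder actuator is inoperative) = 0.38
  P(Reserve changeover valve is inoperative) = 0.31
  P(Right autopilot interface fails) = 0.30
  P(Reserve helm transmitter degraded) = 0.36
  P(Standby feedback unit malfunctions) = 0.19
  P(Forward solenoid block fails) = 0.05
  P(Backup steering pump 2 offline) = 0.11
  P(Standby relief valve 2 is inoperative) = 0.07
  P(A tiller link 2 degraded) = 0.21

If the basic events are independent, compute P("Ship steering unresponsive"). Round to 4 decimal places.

0.3958

P(NFU path down) [AND] = 0.42 × 0.28 = 0.117600
P(Followup chain unavailable) [OR] = 1 − (1−0.25) × (1−0.117600) = 0.338200
P(Starboard system inoperative) [AND] = 0.44 × 0.38 × 0.31 = 0.051832
P(Pump set lost) [AND] = 0.30 × 0.36 × 0.19 × 0.05 = 0.001026
P(Port system lost) [OR] = 1 − (1−0.051832) × (1−0.001026) = 0.052805
P(Rudder loop inoperative) [OR] = 1 − (1−0.11) × (1−0.07) = 0.172300
P(NFU path 2 down) [AND] = 0.172300 × 0.21 = 0.036183
P(Ship steering unresponsive) [OR] = 1 − (1−0.338200) × (1−0.052805) × (1−0.036183) = 0.395828
Rounded to 4 decimal places: P(Ship steering unresponsive) ≈ 0.3958.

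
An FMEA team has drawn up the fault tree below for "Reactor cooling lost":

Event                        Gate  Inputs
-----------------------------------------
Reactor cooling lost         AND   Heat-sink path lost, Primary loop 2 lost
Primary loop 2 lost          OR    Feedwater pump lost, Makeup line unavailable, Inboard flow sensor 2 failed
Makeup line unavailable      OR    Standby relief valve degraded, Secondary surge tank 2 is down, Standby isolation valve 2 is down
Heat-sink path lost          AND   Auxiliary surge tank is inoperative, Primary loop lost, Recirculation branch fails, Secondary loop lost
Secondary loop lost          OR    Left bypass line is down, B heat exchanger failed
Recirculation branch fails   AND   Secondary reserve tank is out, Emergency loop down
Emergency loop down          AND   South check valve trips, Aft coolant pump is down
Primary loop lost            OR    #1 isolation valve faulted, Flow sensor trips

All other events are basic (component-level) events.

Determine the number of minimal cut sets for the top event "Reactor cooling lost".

20

Primary loop lost [OR]: union of children's cut sets → 2 cut set(s).
Emergency loop down [AND]: one cut set from each child combined → 1 × 1 = 1 cut set(s).
Recirculation branch fails [AND]: one cut set from each child combined → 1 × 1 = 1 cut set(s).
Secondary loop lost [OR]: union of children's cut sets → 2 cut set(s).
Heat-sink path lost [AND]: one cut set from each child combined → 1 × 2 × 1 × 2 = 4 cut set(s).
Makeup line unavailable [OR]: union of children's cut sets → 3 cut set(s).
Primary loop 2 lost [OR]: union of children's cut sets → 5 cut set(s).
Reactor cooling lost [AND]: one cut set from each child combined → 4 × 5 = 20 cut set(s).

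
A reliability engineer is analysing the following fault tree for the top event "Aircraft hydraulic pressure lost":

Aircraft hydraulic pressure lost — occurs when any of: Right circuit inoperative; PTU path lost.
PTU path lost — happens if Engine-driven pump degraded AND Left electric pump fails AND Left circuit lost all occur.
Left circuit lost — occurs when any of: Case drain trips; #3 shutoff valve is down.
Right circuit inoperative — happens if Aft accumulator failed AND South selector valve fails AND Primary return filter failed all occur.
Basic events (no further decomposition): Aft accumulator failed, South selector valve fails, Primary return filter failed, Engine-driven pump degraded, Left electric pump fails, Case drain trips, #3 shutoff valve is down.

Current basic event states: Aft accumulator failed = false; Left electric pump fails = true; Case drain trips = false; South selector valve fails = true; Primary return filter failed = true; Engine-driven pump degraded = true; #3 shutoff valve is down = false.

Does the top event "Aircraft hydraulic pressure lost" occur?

Right circuit inoperative [AND]: Aft accumulator failed=not, South selector valve fails=occurs, Primary return filter failed=occurs → not all inputs occur → does not occur.
Left circuit lost [OR]: Case drain trips=not, #3 shutoff valve is down=not → no input occurs → does not occur.
PTU path lost [AND]: Engine-driven pump degraded=occurs, Left electric pump fails=occurs, Left circuit lost=not → not all inputs occur → does not occur.
Aircraft hydraulic pressure lost [OR]: Right circuit inoperative=not, PTU path lost=not → no input occurs → does not occur.

No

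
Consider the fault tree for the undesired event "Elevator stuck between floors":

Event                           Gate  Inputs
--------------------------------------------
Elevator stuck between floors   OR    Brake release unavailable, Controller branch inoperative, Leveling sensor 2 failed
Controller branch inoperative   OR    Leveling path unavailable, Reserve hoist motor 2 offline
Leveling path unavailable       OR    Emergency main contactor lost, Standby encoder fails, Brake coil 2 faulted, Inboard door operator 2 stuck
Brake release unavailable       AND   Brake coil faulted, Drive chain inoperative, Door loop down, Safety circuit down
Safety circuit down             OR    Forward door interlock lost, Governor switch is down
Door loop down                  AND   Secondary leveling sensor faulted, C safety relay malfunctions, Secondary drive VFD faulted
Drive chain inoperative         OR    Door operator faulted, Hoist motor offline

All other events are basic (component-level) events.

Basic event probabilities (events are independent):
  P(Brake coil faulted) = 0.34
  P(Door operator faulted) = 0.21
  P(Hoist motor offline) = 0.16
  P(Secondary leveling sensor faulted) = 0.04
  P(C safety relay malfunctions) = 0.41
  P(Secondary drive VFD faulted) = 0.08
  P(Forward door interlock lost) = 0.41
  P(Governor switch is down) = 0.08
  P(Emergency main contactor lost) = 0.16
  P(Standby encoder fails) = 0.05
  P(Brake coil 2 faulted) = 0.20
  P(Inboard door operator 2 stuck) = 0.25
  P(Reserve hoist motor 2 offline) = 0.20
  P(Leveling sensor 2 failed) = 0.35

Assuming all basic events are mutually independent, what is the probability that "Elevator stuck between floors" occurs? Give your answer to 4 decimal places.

P(Drive chain inoperative) [OR] = 1 − (1−0.21) × (1−0.16) = 0.336400
P(Door loop down) [AND] = 0.04 × 0.41 × 0.08 = 0.001312
P(Safety circuit down) [OR] = 1 − (1−0.41) × (1−0.08) = 0.457200
P(Brake release unavailable) [AND] = 0.34 × 0.336400 × 0.001312 × 0.457200 = 0.000069
P(Leveling path unavailable) [OR] = 1 − (1−0.16) × (1−0.05) × (1−0.20) × (1−0.25) = 0.521200
P(Controller branch inoperative) [OR] = 1 − (1−0.521200) × (1−0.20) = 0.616960
P(Elevator stuck between floors) [OR] = 1 − (1−0.000069) × (1−0.616960) × (1−0.35) = 0.751041
Rounded to 4 decimal places: P(Elevator stuck between floors) ≈ 0.7510.

0.7510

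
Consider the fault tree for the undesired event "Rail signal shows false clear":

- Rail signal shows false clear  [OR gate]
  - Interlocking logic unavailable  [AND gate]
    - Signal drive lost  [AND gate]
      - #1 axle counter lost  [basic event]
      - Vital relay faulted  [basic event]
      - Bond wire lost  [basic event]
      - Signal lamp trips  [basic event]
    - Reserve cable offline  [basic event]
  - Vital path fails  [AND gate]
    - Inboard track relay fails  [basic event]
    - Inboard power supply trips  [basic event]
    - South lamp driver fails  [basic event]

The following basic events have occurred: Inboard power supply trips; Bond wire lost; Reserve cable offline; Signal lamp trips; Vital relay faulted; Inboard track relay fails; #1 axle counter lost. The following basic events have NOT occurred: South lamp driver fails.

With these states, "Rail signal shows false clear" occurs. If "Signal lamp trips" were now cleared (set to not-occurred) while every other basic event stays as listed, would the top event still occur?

No

Counterfactual: set "Signal lamp trips" to not occurred.
Signal drive lost [AND]: #1 axle counter lost=occurs, Vital relay faulted=occurs, Bond wire lost=occurs, Signal lamp trips=not → not all inputs occur → does not occur.
Interlocking logic unavailable [AND]: Signal drive lost=not, Reserve cable offline=occurs → not all inputs occur → does not occur.
Vital path fails [AND]: Inboard track relay fails=occurs, Inboard power supply trips=occurs, South lamp driver fails=not → not all inputs occur → does not occur.
Rail signal shows false clear [OR]: Interlocking logic unavailable=not, Vital path fails=not → no input occurs → does not occur.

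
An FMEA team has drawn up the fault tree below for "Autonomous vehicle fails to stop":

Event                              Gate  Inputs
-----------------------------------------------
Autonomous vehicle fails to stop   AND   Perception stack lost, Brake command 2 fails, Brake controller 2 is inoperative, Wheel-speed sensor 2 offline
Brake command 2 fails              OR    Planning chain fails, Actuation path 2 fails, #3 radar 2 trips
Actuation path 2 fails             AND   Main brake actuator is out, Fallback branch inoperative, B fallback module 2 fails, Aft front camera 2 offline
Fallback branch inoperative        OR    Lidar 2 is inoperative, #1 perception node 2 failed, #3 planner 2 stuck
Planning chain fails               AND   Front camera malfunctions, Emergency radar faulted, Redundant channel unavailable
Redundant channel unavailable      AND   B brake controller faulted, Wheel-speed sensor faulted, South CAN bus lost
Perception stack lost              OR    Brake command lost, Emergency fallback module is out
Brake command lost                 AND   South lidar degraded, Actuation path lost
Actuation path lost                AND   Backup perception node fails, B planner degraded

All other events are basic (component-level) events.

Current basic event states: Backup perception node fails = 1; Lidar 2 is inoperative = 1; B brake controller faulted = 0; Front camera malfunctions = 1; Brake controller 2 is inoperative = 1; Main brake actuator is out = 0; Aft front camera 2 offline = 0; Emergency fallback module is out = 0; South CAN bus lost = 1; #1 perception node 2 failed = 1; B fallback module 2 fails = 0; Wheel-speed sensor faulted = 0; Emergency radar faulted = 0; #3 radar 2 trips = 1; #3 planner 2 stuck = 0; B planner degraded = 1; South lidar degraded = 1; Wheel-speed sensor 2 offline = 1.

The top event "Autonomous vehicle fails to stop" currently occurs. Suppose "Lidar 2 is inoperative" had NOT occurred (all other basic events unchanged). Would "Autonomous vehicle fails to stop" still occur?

Counterfactual: set "Lidar 2 is inoperative" to not occurred.
Actuation path lost [AND]: Backup perception node fails=occurs, B planner degraded=occurs → all inputs occur → occurs.
Brake command lost [AND]: South lidar degraded=occurs, Actuation path lost=occurs → all inputs occur → occurs.
Perception stack lost [OR]: Brake command lost=occurs, Emergency fallback module is out=not → at least one input occurs → occurs.
Redundant channel unavailable [AND]: B brake controller faulted=not, Wheel-speed sensor faulted=not, South CAN bus lost=occurs → not all inputs occur → does not occur.
Planning chain fails [AND]: Front camera malfunctions=occurs, Emergency radar faulted=not, Redundant channel unavailable=not → not all inputs occur → does not occur.
Fallback branch inoperative [OR]: Lidar 2 is inoperative=not, #1 perception node 2 failed=occurs, #3 planner 2 stuck=not → at least one input occurs → occurs.
Actuation path 2 fails [AND]: Main brake actuator is out=not, Fallback branch inoperative=occurs, B fallback module 2 fails=not, Aft front camera 2 offline=not → not all inputs occur → does not occur.
Brake command 2 fails [OR]: Planning chain fails=not, Actuation path 2 fails=not, #3 radar 2 trips=occurs → at least one input occurs → occurs.
Autonomous vehicle fails to stop [AND]: Perception stack lost=occurs, Brake command 2 fails=occurs, Brake controller 2 is inoperative=occurs, Wheel-speed sensor 2 offline=occurs → all inputs occur → occurs.

Yes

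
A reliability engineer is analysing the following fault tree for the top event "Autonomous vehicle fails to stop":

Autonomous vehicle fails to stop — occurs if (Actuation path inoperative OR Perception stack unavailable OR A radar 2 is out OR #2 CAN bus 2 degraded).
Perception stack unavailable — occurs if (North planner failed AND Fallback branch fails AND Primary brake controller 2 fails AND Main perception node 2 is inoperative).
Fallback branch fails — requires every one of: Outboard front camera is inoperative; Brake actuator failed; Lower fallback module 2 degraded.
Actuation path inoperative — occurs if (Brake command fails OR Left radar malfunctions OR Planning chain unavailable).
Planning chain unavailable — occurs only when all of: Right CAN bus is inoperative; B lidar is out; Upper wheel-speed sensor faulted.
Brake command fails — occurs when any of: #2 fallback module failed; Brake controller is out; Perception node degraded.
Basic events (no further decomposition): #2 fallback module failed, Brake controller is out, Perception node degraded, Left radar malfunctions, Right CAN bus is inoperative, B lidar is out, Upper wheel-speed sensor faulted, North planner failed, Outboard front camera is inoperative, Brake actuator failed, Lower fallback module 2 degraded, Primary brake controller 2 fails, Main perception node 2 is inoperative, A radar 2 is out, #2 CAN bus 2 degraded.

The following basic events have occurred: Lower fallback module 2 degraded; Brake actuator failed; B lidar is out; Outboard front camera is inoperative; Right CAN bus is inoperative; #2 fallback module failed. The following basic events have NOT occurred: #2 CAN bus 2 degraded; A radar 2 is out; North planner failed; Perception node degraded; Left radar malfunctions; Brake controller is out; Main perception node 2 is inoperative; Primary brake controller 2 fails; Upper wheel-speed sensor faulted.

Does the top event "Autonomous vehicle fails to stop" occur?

Brake command fails [OR]: #2 fallback module failed=occurs, Brake controller is out=not, Perception node degraded=not → at least one input occurs → occurs.
Planning chain unavailable [AND]: Right CAN bus is inoperative=occurs, B lidar is out=occurs, Upper wheel-speed sensor faulted=not → not all inputs occur → does not occur.
Actuation path inoperative [OR]: Brake command fails=occurs, Left radar malfunctions=not, Planning chain unavailable=not → at least one input occurs → occurs.
Fallback branch fails [AND]: Outboard front camera is inoperative=occurs, Brake actuator failed=occurs, Lower fallback module 2 degraded=occurs → all inputs occur → occurs.
Perception stack unavailable [AND]: North planner failed=not, Fallback branch fails=occurs, Primary brake controller 2 fails=not, Main perception node 2 is inoperative=not → not all inputs occur → does not occur.
Autonomous vehicle fails to stop [OR]: Actuation path inoperative=occurs, Perception stack unavailable=not, A radar 2 is out=not, #2 CAN bus 2 degraded=not → at least one input occurs → occurs.

Yes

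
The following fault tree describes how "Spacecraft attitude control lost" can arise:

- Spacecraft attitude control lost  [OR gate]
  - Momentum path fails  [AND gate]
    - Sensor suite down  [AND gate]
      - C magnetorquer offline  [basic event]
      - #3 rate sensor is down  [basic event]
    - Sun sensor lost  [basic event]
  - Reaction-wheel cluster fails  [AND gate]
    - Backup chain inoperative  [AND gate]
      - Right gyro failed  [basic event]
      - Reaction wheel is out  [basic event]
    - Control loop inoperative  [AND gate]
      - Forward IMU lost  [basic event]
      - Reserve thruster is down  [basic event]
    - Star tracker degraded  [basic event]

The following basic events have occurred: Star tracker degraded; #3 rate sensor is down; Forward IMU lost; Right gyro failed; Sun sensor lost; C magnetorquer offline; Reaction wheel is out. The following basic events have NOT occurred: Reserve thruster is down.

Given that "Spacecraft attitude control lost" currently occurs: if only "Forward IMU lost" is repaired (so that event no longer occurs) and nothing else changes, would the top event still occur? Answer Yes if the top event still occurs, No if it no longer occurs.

Yes

Counterfactual: set "Forward IMU lost" to not occurred.
Sensor suite down [AND]: C magnetorquer offline=occurs, #3 rate sensor is down=occurs → all inputs occur → occurs.
Momentum path fails [AND]: Sensor suite down=occurs, Sun sensor lost=occurs → all inputs occur → occurs.
Backup chain inoperative [AND]: Right gyro failed=occurs, Reaction wheel is out=occurs → all inputs occur → occurs.
Control loop inoperative [AND]: Forward IMU lost=not, Reserve thruster is down=not → not all inputs occur → does not occur.
Reaction-wheel cluster fails [AND]: Backup chain inoperative=occurs, Control loop inoperative=not, Star tracker degraded=occurs → not all inputs occur → does not occur.
Spacecraft attitude control lost [OR]: Momentum path fails=occurs, Reaction-wheel cluster fails=not → at least one input occurs → occurs.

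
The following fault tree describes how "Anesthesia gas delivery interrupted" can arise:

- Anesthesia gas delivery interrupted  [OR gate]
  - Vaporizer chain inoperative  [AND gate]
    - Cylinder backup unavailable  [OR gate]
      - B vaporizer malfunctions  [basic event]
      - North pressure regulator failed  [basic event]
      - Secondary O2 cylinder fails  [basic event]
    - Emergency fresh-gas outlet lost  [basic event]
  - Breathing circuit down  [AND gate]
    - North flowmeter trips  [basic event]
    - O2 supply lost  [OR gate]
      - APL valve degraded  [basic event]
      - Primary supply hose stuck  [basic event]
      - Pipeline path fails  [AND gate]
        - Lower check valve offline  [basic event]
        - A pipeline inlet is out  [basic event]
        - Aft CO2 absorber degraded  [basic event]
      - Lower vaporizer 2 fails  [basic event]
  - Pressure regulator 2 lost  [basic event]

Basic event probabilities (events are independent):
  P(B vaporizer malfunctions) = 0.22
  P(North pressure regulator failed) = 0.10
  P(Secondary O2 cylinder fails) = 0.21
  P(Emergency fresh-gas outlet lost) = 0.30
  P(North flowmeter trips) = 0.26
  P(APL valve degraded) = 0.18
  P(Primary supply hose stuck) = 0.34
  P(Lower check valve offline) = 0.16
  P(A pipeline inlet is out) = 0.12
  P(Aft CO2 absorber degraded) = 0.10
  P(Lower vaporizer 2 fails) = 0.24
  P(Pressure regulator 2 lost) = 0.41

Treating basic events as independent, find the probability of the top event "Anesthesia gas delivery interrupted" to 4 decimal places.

0.5672

P(Cylinder backup unavailable) [OR] = 1 − (1−0.22) × (1−0.10) × (1−0.21) = 0.445420
P(Vaporizer chain inoperative) [AND] = 0.445420 × 0.30 = 0.133626
P(Pipeline path fails) [AND] = 0.16 × 0.12 × 0.10 = 0.001920
P(O2 supply lost) [OR] = 1 − (1−0.18) × (1−0.34) × (1−0.001920) × (1−0.24) = 0.589478
P(Breathing circuit down) [AND] = 0.26 × 0.589478 = 0.153264
P(Anesthesia gas delivery interrupted) [OR] = 1 − (1−0.133626) × (1−0.153264) × (1−0.41) = 0.567182
Rounded to 4 decimal places: P(Anesthesia gas delivery interrupted) ≈ 0.5672.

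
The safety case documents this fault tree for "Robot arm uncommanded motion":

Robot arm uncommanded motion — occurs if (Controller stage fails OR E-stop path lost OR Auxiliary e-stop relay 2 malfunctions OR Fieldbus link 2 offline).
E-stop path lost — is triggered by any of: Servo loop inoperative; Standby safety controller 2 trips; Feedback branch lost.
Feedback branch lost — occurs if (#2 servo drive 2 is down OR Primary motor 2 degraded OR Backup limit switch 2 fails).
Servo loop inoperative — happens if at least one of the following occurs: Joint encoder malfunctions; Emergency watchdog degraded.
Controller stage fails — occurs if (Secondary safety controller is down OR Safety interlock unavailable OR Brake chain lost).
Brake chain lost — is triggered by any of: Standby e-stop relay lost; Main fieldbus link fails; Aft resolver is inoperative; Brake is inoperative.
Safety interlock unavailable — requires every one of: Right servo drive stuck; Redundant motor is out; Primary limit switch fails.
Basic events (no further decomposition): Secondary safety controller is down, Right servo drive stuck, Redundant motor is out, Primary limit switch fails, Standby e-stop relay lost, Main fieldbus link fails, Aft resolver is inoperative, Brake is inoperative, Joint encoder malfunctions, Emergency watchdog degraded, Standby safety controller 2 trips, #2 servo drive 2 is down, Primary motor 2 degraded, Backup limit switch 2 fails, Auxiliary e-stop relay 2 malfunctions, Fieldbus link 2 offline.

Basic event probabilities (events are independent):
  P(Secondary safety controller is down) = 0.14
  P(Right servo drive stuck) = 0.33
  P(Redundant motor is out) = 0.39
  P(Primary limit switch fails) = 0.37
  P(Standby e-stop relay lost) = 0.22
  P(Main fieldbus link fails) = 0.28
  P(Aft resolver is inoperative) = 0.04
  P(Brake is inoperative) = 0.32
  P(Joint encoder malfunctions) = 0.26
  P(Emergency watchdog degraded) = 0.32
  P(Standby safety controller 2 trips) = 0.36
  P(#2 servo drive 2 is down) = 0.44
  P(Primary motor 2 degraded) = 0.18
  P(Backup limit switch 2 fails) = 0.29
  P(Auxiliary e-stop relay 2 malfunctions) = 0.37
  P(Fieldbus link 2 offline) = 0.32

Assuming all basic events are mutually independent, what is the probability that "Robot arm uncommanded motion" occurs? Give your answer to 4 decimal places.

0.9865

P(Safety interlock unavailable) [AND] = 0.33 × 0.39 × 0.37 = 0.047619
P(Brake chain lost) [OR] = 1 − (1−0.22) × (1−0.28) × (1−0.04) × (1−0.32) = 0.633388
P(Controller stage fails) [OR] = 1 − (1−0.14) × (1−0.047619) × (1−0.633388) = 0.699727
P(Servo loop inoperative) [OR] = 1 − (1−0.26) × (1−0.32) = 0.496800
P(Feedback branch lost) [OR] = 1 − (1−0.44) × (1−0.18) × (1−0.29) = 0.673968
P(E-stop path lost) [OR] = 1 − (1−0.496800) × (1−0.36) × (1−0.673968) = 0.895002
P(Robot arm uncommanded motion) [OR] = 1 − (1−0.699727) × (1−0.895002) × (1−0.37) × (1−0.32) = 0.986493
Rounded to 4 decimal places: P(Robot arm uncommanded motion) ≈ 0.9865.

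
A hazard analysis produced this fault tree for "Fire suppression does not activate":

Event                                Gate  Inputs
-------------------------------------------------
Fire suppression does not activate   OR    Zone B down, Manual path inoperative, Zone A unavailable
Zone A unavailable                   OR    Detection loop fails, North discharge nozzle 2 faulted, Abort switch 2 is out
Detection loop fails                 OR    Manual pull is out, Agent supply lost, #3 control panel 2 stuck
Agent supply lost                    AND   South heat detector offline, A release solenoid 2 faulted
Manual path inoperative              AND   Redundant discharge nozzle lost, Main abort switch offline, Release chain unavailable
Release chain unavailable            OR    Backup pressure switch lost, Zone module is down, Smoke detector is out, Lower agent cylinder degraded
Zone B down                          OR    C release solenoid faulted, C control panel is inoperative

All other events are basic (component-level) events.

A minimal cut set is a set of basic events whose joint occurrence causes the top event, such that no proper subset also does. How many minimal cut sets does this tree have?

11

Zone B down [OR]: union of children's cut sets → 2 cut set(s).
Release chain unavailable [OR]: union of children's cut sets → 4 cut set(s).
Manual path inoperative [AND]: one cut set from each child combined → 1 × 1 × 4 = 4 cut set(s).
Agent supply lost [AND]: one cut set from each child combined → 1 × 1 = 1 cut set(s).
Detection loop fails [OR]: union of children's cut sets → 3 cut set(s).
Zone A unavailable [OR]: union of children's cut sets → 5 cut set(s).
Fire suppression does not activate [OR]: union of children's cut sets → 11 cut set(s).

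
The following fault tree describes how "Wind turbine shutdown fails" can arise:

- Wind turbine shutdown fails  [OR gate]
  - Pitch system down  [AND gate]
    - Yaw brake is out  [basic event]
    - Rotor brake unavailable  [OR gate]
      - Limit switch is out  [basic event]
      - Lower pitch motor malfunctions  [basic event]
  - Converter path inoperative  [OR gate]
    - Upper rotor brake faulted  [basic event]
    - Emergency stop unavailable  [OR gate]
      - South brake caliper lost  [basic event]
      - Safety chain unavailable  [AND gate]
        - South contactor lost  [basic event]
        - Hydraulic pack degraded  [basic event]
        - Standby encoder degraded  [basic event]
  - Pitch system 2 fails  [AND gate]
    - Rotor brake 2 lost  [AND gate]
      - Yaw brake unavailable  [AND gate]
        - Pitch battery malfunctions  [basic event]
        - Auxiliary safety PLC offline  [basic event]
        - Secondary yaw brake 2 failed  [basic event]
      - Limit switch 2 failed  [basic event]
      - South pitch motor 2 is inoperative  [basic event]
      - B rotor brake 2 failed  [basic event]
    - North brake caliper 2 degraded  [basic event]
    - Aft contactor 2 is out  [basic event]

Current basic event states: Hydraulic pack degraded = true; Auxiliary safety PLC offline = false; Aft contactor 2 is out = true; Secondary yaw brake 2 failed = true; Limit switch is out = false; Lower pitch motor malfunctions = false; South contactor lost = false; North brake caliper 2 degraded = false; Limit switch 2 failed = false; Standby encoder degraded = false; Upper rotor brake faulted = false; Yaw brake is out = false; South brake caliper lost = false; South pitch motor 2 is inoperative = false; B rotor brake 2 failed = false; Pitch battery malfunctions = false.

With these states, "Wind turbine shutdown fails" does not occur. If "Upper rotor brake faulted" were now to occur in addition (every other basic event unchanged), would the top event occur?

Counterfactual: set "Upper rotor brake faulted" to occurred.
Rotor brake unavailable [OR]: Limit switch is out=not, Lower pitch motor malfunctions=not → no input occurs → does not occur.
Pitch system down [AND]: Yaw brake is out=not, Rotor brake unavailable=not → not all inputs occur → does not occur.
Safety chain unavailable [AND]: South contactor lost=not, Hydraulic pack degraded=occurs, Standby encoder degraded=not → not all inputs occur → does not occur.
Emergency stop unavailable [OR]: South brake caliper lost=not, Safety chain unavailable=not → no input occurs → does not occur.
Converter path inoperative [OR]: Upper rotor brake faulted=occurs, Emergency stop unavailable=not → at least one input occurs → occurs.
Yaw brake unavailable [AND]: Pitch battery malfunctions=not, Auxiliary safety PLC offline=not, Secondary yaw brake 2 failed=occurs → not all inputs occur → does not occur.
Rotor brake 2 lost [AND]: Yaw brake unavailable=not, Limit switch 2 failed=not, South pitch motor 2 is inoperative=not, B rotor brake 2 failed=not → not all inputs occur → does not occur.
Pitch system 2 fails [AND]: Rotor brake 2 lost=not, North brake caliper 2 degraded=not, Aft contactor 2 is out=occurs → not all inputs occur → does not occur.
Wind turbine shutdown fails [OR]: Pitch system down=not, Converter path inoperative=occurs, Pitch system 2 fails=not → at least one input occurs → occurs.

Yes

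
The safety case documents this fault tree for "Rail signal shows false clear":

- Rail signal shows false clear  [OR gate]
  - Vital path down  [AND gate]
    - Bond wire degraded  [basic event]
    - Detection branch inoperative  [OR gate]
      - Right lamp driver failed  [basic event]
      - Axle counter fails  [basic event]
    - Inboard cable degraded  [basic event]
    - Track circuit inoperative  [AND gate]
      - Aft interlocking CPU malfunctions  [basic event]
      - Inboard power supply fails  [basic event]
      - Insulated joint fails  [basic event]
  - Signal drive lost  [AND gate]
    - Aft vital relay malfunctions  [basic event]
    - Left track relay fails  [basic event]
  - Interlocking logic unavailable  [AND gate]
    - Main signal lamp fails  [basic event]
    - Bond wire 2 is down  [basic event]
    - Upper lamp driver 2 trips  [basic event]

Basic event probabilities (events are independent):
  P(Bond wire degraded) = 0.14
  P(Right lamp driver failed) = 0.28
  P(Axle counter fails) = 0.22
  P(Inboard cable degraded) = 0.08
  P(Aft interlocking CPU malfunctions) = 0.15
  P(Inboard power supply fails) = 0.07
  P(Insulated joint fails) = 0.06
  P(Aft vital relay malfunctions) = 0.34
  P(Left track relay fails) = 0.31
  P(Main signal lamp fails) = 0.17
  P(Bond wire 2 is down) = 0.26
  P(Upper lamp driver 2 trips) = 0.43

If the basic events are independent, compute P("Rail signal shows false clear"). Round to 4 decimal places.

0.1224

P(Detection branch inoperative) [OR] = 1 − (1−0.28) × (1−0.22) = 0.438400
P(Track circuit inoperative) [AND] = 0.15 × 0.07 × 0.06 = 0.000630
P(Vital path down) [AND] = 0.14 × 0.438400 × 0.08 × 0.000630 = 0.000003
P(Signal drive lost) [AND] = 0.34 × 0.31 = 0.105400
P(Interlocking logic unavailable) [AND] = 0.17 × 0.26 × 0.43 = 0.019006
P(Rail signal shows false clear) [OR] = 1 − (1−0.000003) × (1−0.105400) × (1−0.019006) = 0.122405
Rounded to 4 decimal places: P(Rail signal shows false clear) ≈ 0.1224.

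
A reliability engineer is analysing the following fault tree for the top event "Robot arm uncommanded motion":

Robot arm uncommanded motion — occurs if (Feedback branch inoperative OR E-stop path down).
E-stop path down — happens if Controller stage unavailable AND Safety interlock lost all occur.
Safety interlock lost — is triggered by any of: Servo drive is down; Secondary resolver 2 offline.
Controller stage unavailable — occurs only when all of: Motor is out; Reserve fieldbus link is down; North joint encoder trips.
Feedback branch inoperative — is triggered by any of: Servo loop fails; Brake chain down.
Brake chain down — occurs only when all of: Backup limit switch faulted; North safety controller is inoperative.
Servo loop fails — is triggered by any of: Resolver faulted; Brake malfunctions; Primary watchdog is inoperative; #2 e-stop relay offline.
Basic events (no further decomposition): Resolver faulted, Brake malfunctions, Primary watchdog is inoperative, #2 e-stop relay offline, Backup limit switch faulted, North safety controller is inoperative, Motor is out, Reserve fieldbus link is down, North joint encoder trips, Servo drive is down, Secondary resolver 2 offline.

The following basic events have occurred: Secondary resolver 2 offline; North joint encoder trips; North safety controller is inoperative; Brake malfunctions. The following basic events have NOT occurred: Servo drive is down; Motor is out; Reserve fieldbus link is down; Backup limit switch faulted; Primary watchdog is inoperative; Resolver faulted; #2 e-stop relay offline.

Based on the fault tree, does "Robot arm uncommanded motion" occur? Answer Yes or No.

Yes

Servo loop fails [OR]: Resolver faulted=not, Brake malfunctions=occurs, Primary watchdog is inoperative=not, #2 e-stop relay offline=not → at least one input occurs → occurs.
Brake chain down [AND]: Backup limit switch faulted=not, North safety controller is inoperative=occurs → not all inputs occur → does not occur.
Feedback branch inoperative [OR]: Servo loop fails=occurs, Brake chain down=not → at least one input occurs → occurs.
Controller stage unavailable [AND]: Motor is out=not, Reserve fieldbus link is down=not, North joint encoder trips=occurs → not all inputs occur → does not occur.
Safety interlock lost [OR]: Servo drive is down=not, Secondary resolver 2 offline=occurs → at least one input occurs → occurs.
E-stop path down [AND]: Controller stage unavailable=not, Safety interlock lost=occurs → not all inputs occur → does not occur.
Robot arm uncommanded motion [OR]: Feedback branch inoperative=occurs, E-stop path down=not → at least one input occurs → occurs.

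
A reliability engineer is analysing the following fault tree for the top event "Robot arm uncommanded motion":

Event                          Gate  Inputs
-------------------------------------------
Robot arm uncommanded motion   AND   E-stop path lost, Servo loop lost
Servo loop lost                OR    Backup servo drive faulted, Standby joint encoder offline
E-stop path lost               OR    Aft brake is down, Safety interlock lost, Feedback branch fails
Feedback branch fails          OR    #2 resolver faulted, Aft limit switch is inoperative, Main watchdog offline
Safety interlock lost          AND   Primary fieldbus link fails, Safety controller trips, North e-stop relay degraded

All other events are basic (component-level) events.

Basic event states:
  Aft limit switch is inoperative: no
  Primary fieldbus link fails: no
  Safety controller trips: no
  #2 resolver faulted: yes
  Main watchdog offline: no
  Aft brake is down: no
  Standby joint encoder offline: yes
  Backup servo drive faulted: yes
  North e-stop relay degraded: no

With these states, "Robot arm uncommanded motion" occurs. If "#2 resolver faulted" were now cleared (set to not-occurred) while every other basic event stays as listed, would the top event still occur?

Counterfactual: set "#2 resolver faulted" to not occurred.
Safety interlock lost [AND]: Primary fieldbus link fails=not, Safety controller trips=not, North e-stop relay degraded=not → not all inputs occur → does not occur.
Feedback branch fails [OR]: #2 resolver faulted=not, Aft limit switch is inoperative=not, Main watchdog offline=not → no input occurs → does not occur.
E-stop path lost [OR]: Aft brake is down=not, Safety interlock lost=not, Feedback branch fails=not → no input occurs → does not occur.
Servo loop lost [OR]: Backup servo drive faulted=occurs, Standby joint encoder offline=occurs → at least one input occurs → occurs.
Robot arm uncommanded motion [AND]: E-stop path lost=not, Servo loop lost=occurs → not all inputs occur → does not occur.

No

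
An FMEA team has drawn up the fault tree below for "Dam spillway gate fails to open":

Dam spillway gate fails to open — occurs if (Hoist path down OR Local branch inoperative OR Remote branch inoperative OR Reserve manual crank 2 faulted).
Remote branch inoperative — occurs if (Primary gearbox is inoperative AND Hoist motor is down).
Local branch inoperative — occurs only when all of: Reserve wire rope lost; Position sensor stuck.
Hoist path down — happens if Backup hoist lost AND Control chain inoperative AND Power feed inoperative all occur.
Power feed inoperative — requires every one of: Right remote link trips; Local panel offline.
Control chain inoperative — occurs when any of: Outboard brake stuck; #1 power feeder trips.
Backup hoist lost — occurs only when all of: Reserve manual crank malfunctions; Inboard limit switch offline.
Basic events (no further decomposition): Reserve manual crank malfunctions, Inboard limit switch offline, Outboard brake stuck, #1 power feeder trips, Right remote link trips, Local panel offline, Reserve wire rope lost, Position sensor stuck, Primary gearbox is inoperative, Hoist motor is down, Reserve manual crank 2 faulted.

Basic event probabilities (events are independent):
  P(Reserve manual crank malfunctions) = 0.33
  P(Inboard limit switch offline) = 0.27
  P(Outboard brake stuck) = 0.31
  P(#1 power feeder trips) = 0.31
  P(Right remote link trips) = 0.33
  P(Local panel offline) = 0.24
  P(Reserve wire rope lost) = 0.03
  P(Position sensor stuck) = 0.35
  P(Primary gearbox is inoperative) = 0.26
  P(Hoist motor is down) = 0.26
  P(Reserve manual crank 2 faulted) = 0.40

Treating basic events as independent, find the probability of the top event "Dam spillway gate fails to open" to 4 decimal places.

P(Backup hoist lost) [AND] = 0.33 × 0.27 = 0.089100
P(Control chain inoperative) [OR] = 1 − (1−0.31) × (1−0.31) = 0.523900
P(Power feed inoperative) [AND] = 0.33 × 0.24 = 0.079200
P(Hoist path down) [AND] = 0.089100 × 0.523900 × 0.079200 = 0.003697
P(Local branch inoperative) [AND] = 0.03 × 0.35 = 0.010500
P(Remote branch inoperative) [AND] = 0.26 × 0.26 = 0.067600
P(Dam spillway gate fails to open) [OR] = 1 − (1−0.003697) × (1−0.010500) × (1−0.067600) × (1−0.40) = 0.448481
Rounded to 4 decimal places: P(Dam spillway gate fails to open) ≈ 0.4485.

0.4485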